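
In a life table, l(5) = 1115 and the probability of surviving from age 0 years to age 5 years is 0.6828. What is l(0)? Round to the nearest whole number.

l(0) = l(5) / p = 1115 / 0.6828 = 1633.

1633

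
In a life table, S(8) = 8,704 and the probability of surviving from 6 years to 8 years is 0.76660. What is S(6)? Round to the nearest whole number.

11354

S(6) = S(8) / p = 8,704 / 0.76660 = 11354.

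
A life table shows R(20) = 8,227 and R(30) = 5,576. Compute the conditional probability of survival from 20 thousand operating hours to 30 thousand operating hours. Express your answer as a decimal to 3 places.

The conditional survival probability is R(30)/R(20) = 5,576/8,227 = 0.677768.

0.678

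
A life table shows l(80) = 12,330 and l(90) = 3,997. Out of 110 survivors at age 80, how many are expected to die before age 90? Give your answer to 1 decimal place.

The relevant probability is 1 − 3,997/12,330 = 0.675831.
Expected number = 110 × 0.675831 = 74.3.

74.3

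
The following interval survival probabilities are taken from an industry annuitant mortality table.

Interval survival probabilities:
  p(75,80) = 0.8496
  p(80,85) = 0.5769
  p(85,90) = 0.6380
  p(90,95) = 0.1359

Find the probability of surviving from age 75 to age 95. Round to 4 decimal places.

0.0425

The overall survival probability is 0.8496 × 0.5769 × 0.6380 × 0.1359.
= 0.042497.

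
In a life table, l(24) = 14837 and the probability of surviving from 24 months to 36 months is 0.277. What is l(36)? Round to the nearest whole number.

l(36) = l(24) × p = 14837 × 0.277 = 4110.

4110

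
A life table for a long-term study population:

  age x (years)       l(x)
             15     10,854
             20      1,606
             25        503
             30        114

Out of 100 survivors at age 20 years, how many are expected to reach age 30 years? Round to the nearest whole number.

The relevant probability is 114/1,606 = 0.070984.
Expected number = 100 × 0.070984 = 7.

7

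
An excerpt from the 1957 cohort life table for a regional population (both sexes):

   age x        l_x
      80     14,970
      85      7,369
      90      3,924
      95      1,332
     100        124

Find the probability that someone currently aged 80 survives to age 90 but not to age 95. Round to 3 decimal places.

We want 10|5q80 = (l_90 − l_95)/l_80.
This is the probability of reaching 90 but not 95, conditional on being alive at 80: (l_90 − l_95) / l_80.
= (3,924 − 1,332) / 14,970 = 2,592 / 14,970 = 0.173146.

0.173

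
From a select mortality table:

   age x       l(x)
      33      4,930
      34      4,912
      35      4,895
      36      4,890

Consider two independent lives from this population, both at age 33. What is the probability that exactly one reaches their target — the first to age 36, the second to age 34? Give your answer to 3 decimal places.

p₁ = l(36)/l(33) = 4,890/4,930 = 0.991886; p₂ = l(34)/l(33) = 4,912/4,930 = 0.996349.
P(exactly one) = p₁(1−p₂) + (1−p₁)p₂ = 0.003621 + 0.008084 = 0.011706.

0.012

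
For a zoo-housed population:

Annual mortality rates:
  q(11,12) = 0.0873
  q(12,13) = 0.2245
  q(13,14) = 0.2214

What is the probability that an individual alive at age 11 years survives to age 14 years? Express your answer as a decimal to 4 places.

Survival from 11 to 14 is the product of surviving each interval: (1 − 0.0873) × (1 − 0.2245) × (1 − 0.2214).
= 0.9127 × 0.7755 × 0.7786 = 0.551092.

0.5511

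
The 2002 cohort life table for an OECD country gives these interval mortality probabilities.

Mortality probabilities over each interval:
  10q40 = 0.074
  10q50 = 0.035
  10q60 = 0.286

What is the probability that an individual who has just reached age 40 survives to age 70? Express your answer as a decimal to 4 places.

The overall survival probability is (1 − 0.074) × (1 − 0.035) × (1 − 0.286).
= 0.926 × 0.965 × 0.714 = 0.638023.

0.6380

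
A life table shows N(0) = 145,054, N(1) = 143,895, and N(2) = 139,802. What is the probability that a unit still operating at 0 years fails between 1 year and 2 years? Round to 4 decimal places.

0.0282

This is the probability of reaching 1 but not 2, conditional on being operational at 0: (N(1) − N(2)) / N(0).
= (143,895 − 139,802) / 145,054 = 4,093 / 145,054 = 0.028217.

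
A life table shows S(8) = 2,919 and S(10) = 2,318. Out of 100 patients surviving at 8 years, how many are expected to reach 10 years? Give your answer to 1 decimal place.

79.4

The relevant probability is 2,318/2,919 = 0.794108.
Expected number = 100 × 0.794108 = 79.4.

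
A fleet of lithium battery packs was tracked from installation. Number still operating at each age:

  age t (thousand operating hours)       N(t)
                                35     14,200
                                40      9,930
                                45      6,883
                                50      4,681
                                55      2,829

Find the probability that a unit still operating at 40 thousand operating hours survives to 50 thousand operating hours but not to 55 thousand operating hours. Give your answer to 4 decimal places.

This is the probability of reaching 50 but not 55, conditional on being operational at 40: (N(50) − N(55)) / N(40).
= (4,681 − 2,829) / 9,930 = 1,852 / 9,930 = 0.186506.

0.1865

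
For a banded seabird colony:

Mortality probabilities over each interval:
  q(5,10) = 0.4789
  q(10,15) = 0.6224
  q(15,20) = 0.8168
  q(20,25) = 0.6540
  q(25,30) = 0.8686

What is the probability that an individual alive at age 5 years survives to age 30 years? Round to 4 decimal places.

The overall survival probability is (1 − 0.4789) × (1 − 0.6224) × (1 − 0.8168) × (1 − 0.6540) × (1 − 0.8686).
= 0.5211 × 0.3776 × 0.1832 × 0.3460 × 0.1314 = 0.001639.

0.0016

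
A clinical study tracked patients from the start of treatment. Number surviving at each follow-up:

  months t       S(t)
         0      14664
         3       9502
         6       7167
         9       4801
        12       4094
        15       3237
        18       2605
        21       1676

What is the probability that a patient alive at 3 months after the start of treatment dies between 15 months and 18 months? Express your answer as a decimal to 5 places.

This is the probability of reaching 15 but not 18, conditional on being alive at 3: (S(15) − S(18)) / S(3).
= (3237 − 2605) / 9502 = 632 / 9502 = 0.066512.

0.06651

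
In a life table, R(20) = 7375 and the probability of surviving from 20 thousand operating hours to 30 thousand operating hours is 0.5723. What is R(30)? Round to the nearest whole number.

4221

R(30) = R(20) × p = 7375 × 0.5723 = 4221.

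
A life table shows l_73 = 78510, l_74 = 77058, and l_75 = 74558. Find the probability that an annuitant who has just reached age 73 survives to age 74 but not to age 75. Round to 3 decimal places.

0.032

This is the probability of reaching 74 but not 75, conditional on being alive at 73: (l_74 − l_75) / l_73.
= (77058 − 74558) / 78510 = 2500 / 78510 = 0.031843.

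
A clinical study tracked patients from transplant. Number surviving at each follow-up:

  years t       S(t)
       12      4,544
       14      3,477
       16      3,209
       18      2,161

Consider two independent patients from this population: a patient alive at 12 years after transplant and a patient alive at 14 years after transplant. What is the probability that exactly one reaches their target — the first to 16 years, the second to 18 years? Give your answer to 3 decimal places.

0.450

p₁ = S(16)/S(12) = 3,209/4,544 = 0.706206; p₂ = S(18)/S(14) = 2,161/3,477 = 0.621513.
P(exactly one) = p₁(1−p₂) + (1−p₁)p₂ = 0.267290 + 0.182597 = 0.449887.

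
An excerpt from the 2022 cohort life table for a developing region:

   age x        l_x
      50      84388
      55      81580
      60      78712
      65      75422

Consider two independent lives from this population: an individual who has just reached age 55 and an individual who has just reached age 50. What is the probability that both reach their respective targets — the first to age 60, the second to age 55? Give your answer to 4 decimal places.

p₁ = l_60/l_55 = 78712/81580 = 0.964844; p₂ = l_55/l_50 = 81580/84388 = 0.966725.
P(both) = p₁ × p₂ = 0.964844 × 0.966725 = 0.932739.

0.9327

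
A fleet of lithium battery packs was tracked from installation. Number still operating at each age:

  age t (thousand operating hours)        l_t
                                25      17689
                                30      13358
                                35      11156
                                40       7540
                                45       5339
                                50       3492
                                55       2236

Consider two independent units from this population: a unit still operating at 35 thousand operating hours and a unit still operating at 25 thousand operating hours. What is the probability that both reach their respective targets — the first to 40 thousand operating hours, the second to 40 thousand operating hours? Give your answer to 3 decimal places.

0.288

p₁ = l_40/l_35 = 7540/11156 = 0.675869; p₂ = l_40/l_25 = 7540/17689 = 0.426254.
P(both) = p₁ × p₂ = 0.675869 × 0.426254 = 0.288092.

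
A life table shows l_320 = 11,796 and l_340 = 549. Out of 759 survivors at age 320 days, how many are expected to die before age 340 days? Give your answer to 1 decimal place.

The relevant probability is 1 − 549/11,796 = 0.953459.
Expected number = 759 × 0.953459 = 723.7.

723.7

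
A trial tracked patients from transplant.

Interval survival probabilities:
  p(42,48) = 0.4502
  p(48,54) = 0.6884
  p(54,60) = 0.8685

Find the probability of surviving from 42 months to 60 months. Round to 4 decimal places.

0.2692

P(survive 42→60) = 0.4502 × 0.6884 × 0.8685.
= 0.269164.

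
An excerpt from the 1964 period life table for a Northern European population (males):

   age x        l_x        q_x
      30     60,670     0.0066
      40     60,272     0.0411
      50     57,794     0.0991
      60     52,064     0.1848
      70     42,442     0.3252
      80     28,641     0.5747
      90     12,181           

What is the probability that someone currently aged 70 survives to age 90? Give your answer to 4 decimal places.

0.2870

We want 20p70 = l_90/l_70.
The conditional survival probability is l_90/l_70 = 12,181/42,442 = 0.287003.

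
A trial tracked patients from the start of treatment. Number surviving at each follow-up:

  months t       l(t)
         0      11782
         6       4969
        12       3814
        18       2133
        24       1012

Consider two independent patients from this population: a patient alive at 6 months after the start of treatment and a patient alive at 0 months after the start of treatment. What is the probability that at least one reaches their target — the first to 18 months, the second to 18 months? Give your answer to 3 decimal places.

p₁ = l(18)/l(6) = 2133/4969 = 0.429261; p₂ = l(18)/l(0) = 2133/11782 = 0.181039.
P(at least one) = 1 − (1−p₁)(1−p₂) = 1 − 0.570739 × 0.818961 = 0.532587.

0.533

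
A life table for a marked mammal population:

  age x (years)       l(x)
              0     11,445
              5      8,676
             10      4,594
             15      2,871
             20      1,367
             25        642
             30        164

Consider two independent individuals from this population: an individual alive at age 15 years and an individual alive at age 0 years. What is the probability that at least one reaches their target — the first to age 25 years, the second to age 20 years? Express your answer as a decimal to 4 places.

p₁ = l(25)/l(15) = 642/2,871 = 0.223615; p₂ = l(20)/l(0) = 1,367/11,445 = 0.119441.
P(at least one) = 1 − (1−p₁)(1−p₂) = 1 − 0.776385 × 0.880559 = 0.316347.

0.3163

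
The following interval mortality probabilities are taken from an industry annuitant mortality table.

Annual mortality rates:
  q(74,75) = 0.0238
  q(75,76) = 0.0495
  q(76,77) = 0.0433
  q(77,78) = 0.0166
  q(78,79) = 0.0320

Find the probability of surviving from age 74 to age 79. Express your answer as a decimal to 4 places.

0.8450

P(survive 74→79) = (1 − 0.0238) × (1 − 0.0495) × (1 − 0.0433) × (1 − 0.0166) × (1 − 0.0320).
= 0.9762 × 0.9505 × 0.9567 × 0.9834 × 0.9680 = 0.845030.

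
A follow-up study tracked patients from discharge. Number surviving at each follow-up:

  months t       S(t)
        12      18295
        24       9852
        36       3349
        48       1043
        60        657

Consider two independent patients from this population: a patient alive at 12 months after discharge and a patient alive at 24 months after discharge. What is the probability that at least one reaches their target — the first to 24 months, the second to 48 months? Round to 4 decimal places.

p₁ = S(24)/S(12) = 9852/18295 = 0.538508; p₂ = S(48)/S(24) = 1043/9852 = 0.105867.
P(at least one) = 1 − (1−p₁)(1−p₂) = 1 − 0.461492 × 0.894133 = 0.587365.

0.5874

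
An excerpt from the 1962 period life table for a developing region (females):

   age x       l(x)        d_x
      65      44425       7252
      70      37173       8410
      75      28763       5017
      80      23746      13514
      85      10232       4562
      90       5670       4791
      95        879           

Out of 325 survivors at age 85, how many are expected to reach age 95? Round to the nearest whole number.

28

The relevant probability is 879/10232 = 0.085907.
Expected number = 325 × 0.085907 = 28.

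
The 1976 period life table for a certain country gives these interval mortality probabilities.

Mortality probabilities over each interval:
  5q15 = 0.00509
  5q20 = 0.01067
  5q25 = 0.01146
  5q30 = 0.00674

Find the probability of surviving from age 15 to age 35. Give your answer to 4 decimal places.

0.9665

Survival from 15 to 35 is the product of surviving each interval: (1 − 0.00509) × (1 − 0.01067) × (1 − 0.01146) × (1 − 0.00674).
= 0.99491 × 0.98933 × 0.98854 × 0.99326 = 0.966456.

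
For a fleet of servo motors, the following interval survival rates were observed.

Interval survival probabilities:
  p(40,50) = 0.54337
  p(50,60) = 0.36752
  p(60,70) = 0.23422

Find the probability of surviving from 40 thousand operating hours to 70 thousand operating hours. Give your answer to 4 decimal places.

The overall survival probability is 0.54337 × 0.36752 × 0.23422.
= 0.046774.

0.0468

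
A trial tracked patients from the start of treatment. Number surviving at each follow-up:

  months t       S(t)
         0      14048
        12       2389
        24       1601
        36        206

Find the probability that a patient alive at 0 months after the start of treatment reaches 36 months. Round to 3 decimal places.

The conditional survival probability is S(36)/S(0) = 206/14048 = 0.014664.

0.015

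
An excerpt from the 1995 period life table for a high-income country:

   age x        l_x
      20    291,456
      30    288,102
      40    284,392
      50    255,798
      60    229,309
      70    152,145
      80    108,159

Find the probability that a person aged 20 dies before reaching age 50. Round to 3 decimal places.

0.122

P(die before 50 | alive at 20) = 1 − l_50/l_20 = 1 − 255,798/291,456 = (35,658)/291,456 = 0.122344.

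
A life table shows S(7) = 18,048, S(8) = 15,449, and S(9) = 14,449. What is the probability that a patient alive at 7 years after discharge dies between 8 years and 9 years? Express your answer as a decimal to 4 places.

0.0554

This is the probability of reaching 8 but not 9, conditional on being alive at 7: (S(8) − S(9)) / S(7).
= (15,449 − 14,449) / 18,048 = 1,000 / 18,048 = 0.055408.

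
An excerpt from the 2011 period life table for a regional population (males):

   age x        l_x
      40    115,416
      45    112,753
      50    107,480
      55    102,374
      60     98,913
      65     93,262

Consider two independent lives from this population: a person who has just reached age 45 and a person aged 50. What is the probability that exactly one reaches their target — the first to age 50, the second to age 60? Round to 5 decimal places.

0.11902

p₁ = l_50/l_45 = 107,480/112,753 = 0.953234; p₂ = l_60/l_50 = 98,913/107,480 = 0.920292.
P(exactly one) = p₁(1−p₂) + (1−p₁)p₂ = 0.075980 + 0.043038 = 0.119019.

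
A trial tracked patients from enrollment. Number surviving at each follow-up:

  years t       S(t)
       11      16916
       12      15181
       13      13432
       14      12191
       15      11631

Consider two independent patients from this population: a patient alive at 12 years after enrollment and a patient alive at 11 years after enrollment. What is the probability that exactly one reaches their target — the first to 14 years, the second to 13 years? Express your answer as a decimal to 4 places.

p₁ = S(14)/S(12) = 12191/15181 = 0.803043; p₂ = S(13)/S(11) = 13432/16916 = 0.794041.
P(exactly one) = p₁(1−p₂) + (1−p₁)p₂ = 0.165394 + 0.156392 = 0.321786.

0.3218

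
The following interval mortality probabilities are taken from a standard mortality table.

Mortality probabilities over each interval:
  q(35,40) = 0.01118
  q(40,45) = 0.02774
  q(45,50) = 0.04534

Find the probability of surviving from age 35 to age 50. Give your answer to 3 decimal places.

0.918

P(survive 35→50) = (1 − 0.01118) × (1 − 0.02774) × (1 − 0.04534).
= 0.98882 × 0.97226 × 0.95466 = 0.917801.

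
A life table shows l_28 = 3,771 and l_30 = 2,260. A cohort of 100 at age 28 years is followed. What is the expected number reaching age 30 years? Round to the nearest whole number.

60

The relevant probability is 2,260/3,771 = 0.599311.
Expected number = 100 × 0.599311 = 60.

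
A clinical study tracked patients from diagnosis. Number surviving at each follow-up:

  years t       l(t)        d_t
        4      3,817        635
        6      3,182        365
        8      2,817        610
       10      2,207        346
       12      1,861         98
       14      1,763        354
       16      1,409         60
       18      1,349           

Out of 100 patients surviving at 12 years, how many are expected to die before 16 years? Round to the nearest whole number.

24

The relevant probability is 1 − 1,409/1,861 = 0.242880.
Expected number = 100 × 0.242880 = 24.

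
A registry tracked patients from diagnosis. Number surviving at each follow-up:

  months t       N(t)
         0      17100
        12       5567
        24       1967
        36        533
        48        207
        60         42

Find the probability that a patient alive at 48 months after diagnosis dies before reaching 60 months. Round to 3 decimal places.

0.797

P(die before 60 | alive at 48) = 1 − N(60)/N(48) = 1 − 42/207 = (165)/207 = 0.797101.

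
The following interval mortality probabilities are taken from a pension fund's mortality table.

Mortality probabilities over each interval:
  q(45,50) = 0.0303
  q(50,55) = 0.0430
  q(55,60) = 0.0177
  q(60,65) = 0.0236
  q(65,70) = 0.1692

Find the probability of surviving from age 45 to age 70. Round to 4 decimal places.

0.7395

Survival from 45 to 70 is the product of surviving each interval: (1 − 0.0303) × (1 − 0.0430) × (1 − 0.0177) × (1 − 0.0236) × (1 − 0.1692).
= 0.9697 × 0.9570 × 0.9823 × 0.9764 × 0.8308 = 0.739465.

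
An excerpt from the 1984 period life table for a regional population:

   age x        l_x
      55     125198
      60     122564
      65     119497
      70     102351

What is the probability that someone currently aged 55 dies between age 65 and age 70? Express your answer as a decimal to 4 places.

This is the probability of reaching 65 but not 70, conditional on being alive at 55: (l_65 − l_70) / l_55.
= (119497 − 102351) / 125198 = 17146 / 125198 = 0.136951.

0.1370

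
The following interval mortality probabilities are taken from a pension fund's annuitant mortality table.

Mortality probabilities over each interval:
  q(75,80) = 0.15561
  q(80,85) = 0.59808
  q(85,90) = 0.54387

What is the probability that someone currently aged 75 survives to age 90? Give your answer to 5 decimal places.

The overall survival probability is (1 − 0.15561) × (1 − 0.59808) × (1 − 0.54387).
= 0.84439 × 0.40192 × 0.45613 = 0.154800.

0.15480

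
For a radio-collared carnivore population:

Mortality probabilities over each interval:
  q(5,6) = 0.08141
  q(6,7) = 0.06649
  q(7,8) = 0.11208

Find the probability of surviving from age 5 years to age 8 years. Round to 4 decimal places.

0.7614

The overall survival probability is (1 − 0.08141) × (1 − 0.06649) × (1 − 0.11208).
= 0.91859 × 0.93351 × 0.88792 = 0.761403.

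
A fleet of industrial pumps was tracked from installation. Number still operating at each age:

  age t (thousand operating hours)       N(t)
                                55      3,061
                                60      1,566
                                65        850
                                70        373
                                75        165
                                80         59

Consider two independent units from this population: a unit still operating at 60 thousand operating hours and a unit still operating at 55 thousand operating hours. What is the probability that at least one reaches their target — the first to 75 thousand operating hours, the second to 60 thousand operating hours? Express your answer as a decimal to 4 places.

p₁ = N(75)/N(60) = 165/1,566 = 0.105364; p₂ = N(60)/N(55) = 1,566/3,061 = 0.511598.
P(at least one) = 1 − (1−p₁)(1−p₂) = 1 − 0.894636 × 0.488402 = 0.563058.

0.5631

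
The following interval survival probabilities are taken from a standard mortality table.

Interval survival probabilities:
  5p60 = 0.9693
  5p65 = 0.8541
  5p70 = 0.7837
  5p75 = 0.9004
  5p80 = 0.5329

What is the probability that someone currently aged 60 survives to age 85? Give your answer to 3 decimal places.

0.311

Chaining the interval survival probabilities: 0.9693 × 0.8541 × 0.7837 × 0.9004 × 0.5329.
= 0.311314.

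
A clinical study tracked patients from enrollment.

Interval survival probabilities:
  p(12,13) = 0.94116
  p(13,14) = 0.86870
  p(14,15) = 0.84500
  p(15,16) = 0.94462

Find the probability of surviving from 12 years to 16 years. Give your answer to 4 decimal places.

P(survive 12→16) = 0.94116 × 0.86870 × 0.84500 × 0.94462.
= 0.652600.

0.6526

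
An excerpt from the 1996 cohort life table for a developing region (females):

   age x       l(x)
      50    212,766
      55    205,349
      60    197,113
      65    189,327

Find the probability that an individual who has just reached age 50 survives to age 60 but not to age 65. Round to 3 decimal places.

0.037

This is the probability of reaching 60 but not 65, conditional on being alive at 50: (l(60) − l(65)) / l(50).
= (197,113 − 189,327) / 212,766 = 7,786 / 212,766 = 0.036594.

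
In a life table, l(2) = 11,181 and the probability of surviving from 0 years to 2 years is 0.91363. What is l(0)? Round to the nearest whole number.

12238

l(0) = l(2) / p = 11,181 / 0.91363 = 12238.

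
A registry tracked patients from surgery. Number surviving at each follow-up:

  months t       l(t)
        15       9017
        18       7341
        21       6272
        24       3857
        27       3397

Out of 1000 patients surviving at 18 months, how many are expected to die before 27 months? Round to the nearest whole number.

537

The relevant probability is 1 − 3397/7341 = 0.537257.
Expected number = 1000 × 0.537257 = 537.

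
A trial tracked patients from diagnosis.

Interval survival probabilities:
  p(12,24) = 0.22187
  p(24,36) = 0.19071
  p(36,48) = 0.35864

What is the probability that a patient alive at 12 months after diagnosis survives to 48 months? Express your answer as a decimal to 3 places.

0.015

P(survive 12→48) = 0.22187 × 0.19071 × 0.35864.
= 0.015175.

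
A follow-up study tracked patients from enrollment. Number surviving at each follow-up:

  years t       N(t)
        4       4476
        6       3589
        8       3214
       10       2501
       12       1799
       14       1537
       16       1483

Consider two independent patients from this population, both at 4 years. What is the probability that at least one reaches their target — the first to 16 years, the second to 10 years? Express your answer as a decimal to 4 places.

0.7050

p₁ = N(16)/N(4) = 1483/4476 = 0.331323; p₂ = N(10)/N(4) = 2501/4476 = 0.558758.
P(at least one) = 1 − (1−p₁)(1−p₂) = 1 − 0.668677 × 0.441242 = 0.704952.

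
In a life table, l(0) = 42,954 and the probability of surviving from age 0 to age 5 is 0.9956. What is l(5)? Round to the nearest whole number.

l(5) = l(0) × p = 42,954 × 0.9956 = 42765.

42765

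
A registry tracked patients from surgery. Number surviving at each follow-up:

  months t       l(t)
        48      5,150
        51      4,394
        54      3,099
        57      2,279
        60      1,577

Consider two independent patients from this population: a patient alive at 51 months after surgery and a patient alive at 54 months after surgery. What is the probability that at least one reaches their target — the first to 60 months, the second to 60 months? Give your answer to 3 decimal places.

0.685

p₁ = l(60)/l(51) = 1,577/4,394 = 0.358898; p₂ = l(60)/l(54) = 1,577/3,099 = 0.508874.
P(at least one) = 1 − (1−p₁)(1−p₂) = 1 − 0.641102 × 0.491126 = 0.685138.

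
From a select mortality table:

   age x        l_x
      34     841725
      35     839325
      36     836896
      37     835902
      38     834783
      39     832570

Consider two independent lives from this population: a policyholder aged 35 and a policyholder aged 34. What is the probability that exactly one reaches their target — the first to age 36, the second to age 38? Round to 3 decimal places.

0.011

p₁ = l_36/l_35 = 836896/839325 = 0.997106; p₂ = l_38/l_34 = 834783/841725 = 0.991753.
P(exactly one) = p₁(1−p₂) + (1−p₁)p₂ = 0.008223 + 0.002870 = 0.011093.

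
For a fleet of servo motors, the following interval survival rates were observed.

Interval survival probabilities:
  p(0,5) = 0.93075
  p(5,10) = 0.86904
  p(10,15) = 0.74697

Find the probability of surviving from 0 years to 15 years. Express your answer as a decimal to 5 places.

0.60419

The overall survival probability is 0.93075 × 0.86904 × 0.74697.
= 0.604193.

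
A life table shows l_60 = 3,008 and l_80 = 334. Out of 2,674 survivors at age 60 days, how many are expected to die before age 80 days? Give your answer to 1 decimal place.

2377.1

The relevant probability is 1 − 334/3,008 = 0.888963.
Expected number = 2,674 × 0.888963 = 2377.1.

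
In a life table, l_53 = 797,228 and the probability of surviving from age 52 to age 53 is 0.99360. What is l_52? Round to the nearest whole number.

802363

l_52 = l_53 / p = 797,228 / 0.99360 = 802363.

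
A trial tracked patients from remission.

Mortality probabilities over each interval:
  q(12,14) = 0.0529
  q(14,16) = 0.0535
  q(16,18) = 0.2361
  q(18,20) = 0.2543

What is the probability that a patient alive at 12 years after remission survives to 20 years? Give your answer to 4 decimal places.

0.5106

Survival from 12 to 20 is the product of surviving each interval: (1 − 0.0529) × (1 − 0.0535) × (1 − 0.2361) × (1 − 0.2543).
= 0.9471 × 0.9465 × 0.7639 × 0.7457 = 0.510643.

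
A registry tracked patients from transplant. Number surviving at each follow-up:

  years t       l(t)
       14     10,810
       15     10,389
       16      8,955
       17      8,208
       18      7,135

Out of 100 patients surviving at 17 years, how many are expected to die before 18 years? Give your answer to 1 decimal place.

13.1

The relevant probability is 1 − 7,135/8,208 = 0.130726.
Expected number = 100 × 0.130726 = 13.1.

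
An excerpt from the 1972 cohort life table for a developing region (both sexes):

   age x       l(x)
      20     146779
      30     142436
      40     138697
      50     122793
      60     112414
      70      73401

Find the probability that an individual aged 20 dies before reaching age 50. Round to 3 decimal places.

P(die before 50 | alive at 20) = 1 − l(50)/l(20) = 1 − 122793/146779 = (23986)/146779 = 0.163416.

0.163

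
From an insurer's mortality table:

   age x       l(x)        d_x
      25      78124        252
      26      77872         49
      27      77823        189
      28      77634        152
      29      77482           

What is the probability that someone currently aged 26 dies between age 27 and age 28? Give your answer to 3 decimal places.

0.002

This is the probability of reaching 27 but not 28, conditional on being alive at 26: (l(27) − l(28)) / l(26).
= (77823 − 77634) / 77872 = 189 / 77872 = 0.002427.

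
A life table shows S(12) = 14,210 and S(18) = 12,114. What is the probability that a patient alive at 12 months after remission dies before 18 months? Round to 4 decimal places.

P(die before 18 | alive at 12) = 1 − S(18)/S(12) = 1 − 12,114/14,210 = (2,096)/14,210 = 0.147502.

0.1475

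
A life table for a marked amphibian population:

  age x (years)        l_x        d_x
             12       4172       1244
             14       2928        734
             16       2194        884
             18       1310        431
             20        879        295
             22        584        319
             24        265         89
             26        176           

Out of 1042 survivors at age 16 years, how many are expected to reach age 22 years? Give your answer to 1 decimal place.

The relevant probability is 584/2194 = 0.266180.
Expected number = 1042 × 0.266180 = 277.4.

277.4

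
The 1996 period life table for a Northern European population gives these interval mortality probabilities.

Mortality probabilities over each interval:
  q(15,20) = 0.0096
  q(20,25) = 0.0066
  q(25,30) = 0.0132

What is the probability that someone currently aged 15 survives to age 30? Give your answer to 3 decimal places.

Survival from 15 to 30 is the product of surviving each interval: (1 − 0.0096) × (1 − 0.0066) × (1 − 0.0132).
= 0.9904 × 0.9934 × 0.9868 = 0.970876.

0.971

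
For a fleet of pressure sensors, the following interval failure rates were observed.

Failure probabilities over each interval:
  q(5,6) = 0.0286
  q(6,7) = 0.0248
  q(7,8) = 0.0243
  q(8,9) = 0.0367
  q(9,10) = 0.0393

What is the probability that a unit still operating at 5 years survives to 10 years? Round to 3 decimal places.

0.855

Chaining the interval survival probabilities: (1 − 0.0286) × (1 − 0.0248) × (1 − 0.0243) × (1 − 0.0367) × (1 − 0.0393).
= 0.9714 × 0.9752 × 0.9757 × 0.9633 × 0.9607 = 0.855377.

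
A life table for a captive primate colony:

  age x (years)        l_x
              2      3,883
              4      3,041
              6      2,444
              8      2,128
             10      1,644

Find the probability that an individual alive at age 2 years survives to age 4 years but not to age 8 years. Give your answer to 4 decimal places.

This is the probability of reaching 4 but not 8, conditional on being alive at 2: (l_4 − l_8) / l_2.
= (3,041 − 2,128) / 3,883 = 913 / 3,883 = 0.235127.

0.2351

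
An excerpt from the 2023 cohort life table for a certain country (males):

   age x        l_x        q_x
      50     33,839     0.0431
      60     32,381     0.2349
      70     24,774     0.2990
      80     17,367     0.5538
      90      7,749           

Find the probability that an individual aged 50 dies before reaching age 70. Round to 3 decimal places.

0.268

P(die before 70 | alive at 50) = 1 − l_70/l_50 = 1 − 24,774/33,839 = (9,065)/33,839 = 0.267886.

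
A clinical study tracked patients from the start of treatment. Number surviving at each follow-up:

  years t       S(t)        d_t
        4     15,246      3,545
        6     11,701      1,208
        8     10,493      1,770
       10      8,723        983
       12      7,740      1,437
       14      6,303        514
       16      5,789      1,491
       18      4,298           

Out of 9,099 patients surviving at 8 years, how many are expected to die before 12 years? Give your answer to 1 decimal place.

The relevant probability is 1 − 7,740/10,493 = 0.262365.
Expected number = 9,099 × 0.262365 = 2387.3.

2387.3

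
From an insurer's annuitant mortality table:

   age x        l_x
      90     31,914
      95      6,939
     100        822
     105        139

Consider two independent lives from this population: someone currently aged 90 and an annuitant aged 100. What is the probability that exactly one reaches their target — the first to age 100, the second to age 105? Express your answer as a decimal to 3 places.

p₁ = l_100/l_90 = 822/31,914 = 0.025757; p₂ = l_105/l_100 = 139/822 = 0.169100.
P(exactly one) = p₁(1−p₂) + (1−p₁)p₂ = 0.021401 + 0.164744 = 0.186146.

0.186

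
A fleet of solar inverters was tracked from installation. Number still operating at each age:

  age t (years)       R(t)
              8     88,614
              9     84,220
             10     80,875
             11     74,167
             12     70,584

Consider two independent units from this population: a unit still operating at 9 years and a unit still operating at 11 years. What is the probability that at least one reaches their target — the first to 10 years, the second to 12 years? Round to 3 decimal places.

0.998

p₁ = R(10)/R(9) = 80,875/84,220 = 0.960283; p₂ = R(12)/R(11) = 70,584/74,167 = 0.951690.
P(at least one) = 1 − (1−p₁)(1−p₂) = 1 − 0.039717 × 0.048310 = 0.998081.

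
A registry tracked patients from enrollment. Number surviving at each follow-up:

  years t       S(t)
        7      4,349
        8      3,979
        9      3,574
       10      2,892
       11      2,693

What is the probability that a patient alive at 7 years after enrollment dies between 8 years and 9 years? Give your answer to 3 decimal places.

This is the probability of reaching 8 but not 9, conditional on being alive at 7: (S(8) − S(9)) / S(7).
= (3,979 − 3,574) / 4,349 = 405 / 4,349 = 0.093125.

0.093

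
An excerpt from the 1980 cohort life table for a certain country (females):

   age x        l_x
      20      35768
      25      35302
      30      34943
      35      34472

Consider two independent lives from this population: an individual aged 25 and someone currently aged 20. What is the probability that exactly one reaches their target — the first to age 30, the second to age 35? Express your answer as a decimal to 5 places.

0.04567

p₁ = l_30/l_25 = 34943/35302 = 0.989831; p₂ = l_35/l_20 = 34472/35768 = 0.963766.
P(exactly one) = p₁(1−p₂) + (1−p₁)p₂ = 0.035866 + 0.009801 = 0.045666.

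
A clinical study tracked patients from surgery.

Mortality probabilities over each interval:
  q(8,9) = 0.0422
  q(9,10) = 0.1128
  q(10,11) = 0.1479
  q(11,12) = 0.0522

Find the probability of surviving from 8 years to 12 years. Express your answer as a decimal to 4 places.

P(survive 8→12) = (1 − 0.0422) × (1 − 0.1128) × (1 − 0.1479) × (1 − 0.0522).
= 0.9578 × 0.8872 × 0.8521 × 0.9478 = 0.686284.

0.6863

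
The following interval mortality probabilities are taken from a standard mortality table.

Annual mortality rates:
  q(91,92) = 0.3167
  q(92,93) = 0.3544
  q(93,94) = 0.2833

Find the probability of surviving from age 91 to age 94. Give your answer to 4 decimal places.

Survival from 91 to 94 is the product of surviving each interval: (1 − 0.3167) × (1 − 0.3544) × (1 − 0.2833).
= 0.6833 × 0.6456 × 0.7167 = 0.316164.

0.3162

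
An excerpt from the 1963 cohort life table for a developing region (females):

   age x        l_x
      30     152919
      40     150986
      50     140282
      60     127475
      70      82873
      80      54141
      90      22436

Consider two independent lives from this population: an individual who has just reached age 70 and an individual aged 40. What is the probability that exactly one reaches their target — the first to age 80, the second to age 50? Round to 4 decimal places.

0.3684

p₁ = l_80/l_70 = 54141/82873 = 0.653301; p₂ = l_50/l_40 = 140282/150986 = 0.929106.
P(exactly one) = p₁(1−p₂) + (1−p₁)p₂ = 0.046315 + 0.322120 = 0.368435.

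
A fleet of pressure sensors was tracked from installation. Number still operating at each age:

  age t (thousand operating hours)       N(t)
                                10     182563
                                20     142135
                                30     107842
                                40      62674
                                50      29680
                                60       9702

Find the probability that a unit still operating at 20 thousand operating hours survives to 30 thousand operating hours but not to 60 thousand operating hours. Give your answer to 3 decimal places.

This is the probability of reaching 30 but not 60, conditional on being operational at 20: (N(30) − N(60)) / N(20).
= (107842 − 9702) / 142135 = 98140 / 142135 = 0.690470.

0.690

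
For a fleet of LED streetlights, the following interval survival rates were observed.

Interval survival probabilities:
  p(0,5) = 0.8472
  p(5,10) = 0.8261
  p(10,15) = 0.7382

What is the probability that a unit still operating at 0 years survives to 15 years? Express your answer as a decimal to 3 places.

The overall survival probability is 0.8472 × 0.8261 × 0.7382.
= 0.516645.

0.517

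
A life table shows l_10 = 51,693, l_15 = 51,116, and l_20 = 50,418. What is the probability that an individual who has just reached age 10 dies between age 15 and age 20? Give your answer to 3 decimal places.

This is the probability of reaching 15 but not 20, conditional on being alive at 10: (l_15 − l_20) / l_10.
= (51,116 − 50,418) / 51,693 = 698 / 51,693 = 0.013503.

0.014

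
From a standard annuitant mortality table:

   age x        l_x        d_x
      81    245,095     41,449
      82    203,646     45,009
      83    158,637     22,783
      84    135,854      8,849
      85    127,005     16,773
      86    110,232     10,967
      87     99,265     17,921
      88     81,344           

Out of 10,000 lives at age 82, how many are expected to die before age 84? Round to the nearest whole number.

The relevant probability is 1 − 135,854/203,646 = 0.332891.
Expected number = 10,000 × 0.332891 = 3329.

3329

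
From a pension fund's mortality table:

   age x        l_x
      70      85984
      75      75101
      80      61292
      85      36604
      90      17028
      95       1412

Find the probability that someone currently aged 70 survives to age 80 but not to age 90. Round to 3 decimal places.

0.515

We want 10|10q70 = (l_80 − l_90)/l_70.
This is the probability of reaching 80 but not 90, conditional on being alive at 70: (l_80 − l_90) / l_70.
= (61292 − 17028) / 85984 = 44264 / 85984 = 0.514793.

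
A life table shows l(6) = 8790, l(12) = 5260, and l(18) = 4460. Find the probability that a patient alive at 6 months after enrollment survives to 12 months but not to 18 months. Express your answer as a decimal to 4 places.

0.0910

This is the probability of reaching 12 but not 18, conditional on being alive at 6: (l(12) − l(18)) / l(6).
= (5260 − 4460) / 8790 = 800 / 8790 = 0.091013.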